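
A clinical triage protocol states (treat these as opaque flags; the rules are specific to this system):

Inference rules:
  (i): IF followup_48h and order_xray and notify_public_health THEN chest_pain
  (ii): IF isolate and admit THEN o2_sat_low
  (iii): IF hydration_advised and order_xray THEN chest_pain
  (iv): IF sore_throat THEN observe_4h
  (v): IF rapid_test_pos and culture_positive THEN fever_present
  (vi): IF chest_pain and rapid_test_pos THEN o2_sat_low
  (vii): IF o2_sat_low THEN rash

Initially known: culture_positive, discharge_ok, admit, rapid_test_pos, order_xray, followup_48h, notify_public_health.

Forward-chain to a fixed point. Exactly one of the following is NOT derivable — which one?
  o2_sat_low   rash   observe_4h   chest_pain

observe_4h

[1] (i) [IF followup_48h and order_xray and notify_public_health THEN chest_pain]; (v) [IF rapid_test_pos and culture_positive THEN fever_present]. ⇒ new: chest_pain, fever_present.
[2] (vi) [IF chest_pain and rapid_test_pos THEN o2_sat_low]. ⇒ new: o2_sat_low.
[3] (vii) [IF o2_sat_low THEN rash]. ⇒ new: rash.
Derived: rash (round 3), chest_pain (round 1), o2_sat_low (round 2). observe_4h never appears in any round.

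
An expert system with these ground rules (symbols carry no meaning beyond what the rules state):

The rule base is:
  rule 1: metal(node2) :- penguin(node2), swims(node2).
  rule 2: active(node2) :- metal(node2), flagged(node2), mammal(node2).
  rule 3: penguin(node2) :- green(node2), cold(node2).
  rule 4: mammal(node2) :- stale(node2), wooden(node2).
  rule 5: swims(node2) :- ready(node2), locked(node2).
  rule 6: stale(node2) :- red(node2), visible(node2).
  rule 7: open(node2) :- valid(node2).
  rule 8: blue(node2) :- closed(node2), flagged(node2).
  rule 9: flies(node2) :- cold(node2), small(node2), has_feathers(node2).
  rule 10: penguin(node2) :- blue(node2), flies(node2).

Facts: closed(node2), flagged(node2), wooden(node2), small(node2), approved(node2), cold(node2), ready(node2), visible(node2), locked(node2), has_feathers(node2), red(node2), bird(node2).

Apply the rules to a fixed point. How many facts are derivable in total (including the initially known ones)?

20

Round 1 fires rule 5, rule 6, rule 8, rule 9, giving swims(node2), stale(node2), blue(node2), flies(node2).
Round 2 fires rule 4, rule 10, giving mammal(node2), penguin(node2).
Round 3 fires rule 1, giving metal(node2).
Round 4 fires rule 2, giving active(node2).
Closure: {active(node2), approved(node2), bird(node2), blue(node2), closed(node2), cold(node2), flagged(node2), flies(node2), has_feathers(node2), locked(node2), mammal(node2), metal(node2), penguin(node2), ready(node2), red(node2), small(node2), stale(node2), swims(node2), visible(node2), wooden(node2)} — 20 facts.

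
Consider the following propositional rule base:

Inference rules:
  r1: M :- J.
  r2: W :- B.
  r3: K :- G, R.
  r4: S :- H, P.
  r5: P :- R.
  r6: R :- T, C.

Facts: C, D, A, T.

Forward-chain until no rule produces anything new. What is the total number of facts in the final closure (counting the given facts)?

6

[1] r6 [R :- T, C.]. ⇒ new: R.
[2] r5 [P :- R.]. ⇒ new: P.
Closure: {A, C, D, P, R, T} — 6 facts.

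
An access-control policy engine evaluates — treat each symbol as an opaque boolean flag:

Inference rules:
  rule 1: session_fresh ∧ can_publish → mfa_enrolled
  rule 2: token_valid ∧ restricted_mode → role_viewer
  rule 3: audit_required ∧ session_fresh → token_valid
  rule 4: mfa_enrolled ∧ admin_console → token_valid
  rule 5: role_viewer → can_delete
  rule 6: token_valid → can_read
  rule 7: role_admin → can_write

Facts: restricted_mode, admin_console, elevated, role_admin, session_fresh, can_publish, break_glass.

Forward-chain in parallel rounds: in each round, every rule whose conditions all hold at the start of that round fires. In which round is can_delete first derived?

Round 1 — rule 1, rule 7, derive mfa_enrolled, can_write.
Round 2 — rule 4, derive token_valid.
Round 3 — rule 2, rule 6, derive role_viewer, can_read.
Round 4 — rule 5, derive can_delete.
can_delete first appears in round 4.

4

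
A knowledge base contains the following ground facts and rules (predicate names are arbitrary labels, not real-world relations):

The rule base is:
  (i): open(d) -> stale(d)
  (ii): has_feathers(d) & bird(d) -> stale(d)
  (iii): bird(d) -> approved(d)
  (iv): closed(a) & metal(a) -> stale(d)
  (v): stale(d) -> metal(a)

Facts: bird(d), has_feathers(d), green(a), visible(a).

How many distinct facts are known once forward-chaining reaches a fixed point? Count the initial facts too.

[1] (ii) [has_feathers(d) & bird(d) -> stale(d)]; (iii) [bird(d) -> approved(d)]. ⇒ new: stale(d), approved(d).
[2] (v) [stale(d) -> metal(a)]. ⇒ new: metal(a).
Closure: {approved(d), bird(d), green(a), has_feathers(d), metal(a), stale(d), visible(a)} — 7 facts.

7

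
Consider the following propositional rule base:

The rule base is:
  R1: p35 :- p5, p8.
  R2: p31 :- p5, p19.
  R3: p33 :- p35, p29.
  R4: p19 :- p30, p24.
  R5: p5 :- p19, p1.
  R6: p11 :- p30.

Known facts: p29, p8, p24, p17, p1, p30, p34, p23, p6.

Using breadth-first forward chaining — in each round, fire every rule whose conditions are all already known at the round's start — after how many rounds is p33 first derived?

Round 1 — R4, R6, derive p19, p11.
Round 2 — R5, derive p5.
Round 3 — R1, R2, derive p35, p31.
Round 4 — R3, derive p33.
p33 first appears in round 4.

4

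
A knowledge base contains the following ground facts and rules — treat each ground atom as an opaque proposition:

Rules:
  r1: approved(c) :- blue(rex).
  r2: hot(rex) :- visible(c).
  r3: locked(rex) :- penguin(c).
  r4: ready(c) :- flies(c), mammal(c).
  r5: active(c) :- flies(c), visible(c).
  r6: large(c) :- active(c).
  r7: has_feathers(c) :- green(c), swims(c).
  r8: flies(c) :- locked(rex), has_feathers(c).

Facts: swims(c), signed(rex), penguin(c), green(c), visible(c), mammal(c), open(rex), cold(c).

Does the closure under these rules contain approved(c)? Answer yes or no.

Round 1 fires r2, r3, r7, giving hot(rex), locked(rex), has_feathers(c).
Round 2 fires r8, giving flies(c).
Round 3 fires r4, r5, giving ready(c), active(c).
Round 4 fires r6, giving large(c).
Fixed point reached. approved(c) is concluded only by r1; r1 needs blue(rex) (never derived).

no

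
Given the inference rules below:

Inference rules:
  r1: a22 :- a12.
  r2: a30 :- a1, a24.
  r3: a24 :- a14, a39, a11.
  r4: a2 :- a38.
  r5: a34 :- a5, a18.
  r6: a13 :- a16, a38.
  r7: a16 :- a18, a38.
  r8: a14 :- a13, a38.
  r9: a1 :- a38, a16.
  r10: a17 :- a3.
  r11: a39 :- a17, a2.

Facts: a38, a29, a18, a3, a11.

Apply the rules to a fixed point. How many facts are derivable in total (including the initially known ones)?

14

Round 1 fires r4, r7, r10, giving a2, a16, a17.
Round 2 fires r6, r9, r11, giving a13, a1, a39.
Round 3 fires r8, giving a14.
Round 4 fires r3, giving a24.
Round 5 fires r2, giving a30.
Closure: {a1, a11, a13, a14, a16, a17, a18, a2, a24, a29, a3, a30, a38, a39} — 14 facts.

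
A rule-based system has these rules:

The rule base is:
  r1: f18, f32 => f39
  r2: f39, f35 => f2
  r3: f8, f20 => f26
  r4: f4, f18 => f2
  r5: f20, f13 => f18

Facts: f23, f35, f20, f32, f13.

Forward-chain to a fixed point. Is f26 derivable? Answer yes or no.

Round 1 — r5, derive f18.
Round 2 — r1, derive f39.
Round 3 — r2, derive f2.
Fixed point reached. f26 is concluded only by r3; r3 needs f8 (never derived).

no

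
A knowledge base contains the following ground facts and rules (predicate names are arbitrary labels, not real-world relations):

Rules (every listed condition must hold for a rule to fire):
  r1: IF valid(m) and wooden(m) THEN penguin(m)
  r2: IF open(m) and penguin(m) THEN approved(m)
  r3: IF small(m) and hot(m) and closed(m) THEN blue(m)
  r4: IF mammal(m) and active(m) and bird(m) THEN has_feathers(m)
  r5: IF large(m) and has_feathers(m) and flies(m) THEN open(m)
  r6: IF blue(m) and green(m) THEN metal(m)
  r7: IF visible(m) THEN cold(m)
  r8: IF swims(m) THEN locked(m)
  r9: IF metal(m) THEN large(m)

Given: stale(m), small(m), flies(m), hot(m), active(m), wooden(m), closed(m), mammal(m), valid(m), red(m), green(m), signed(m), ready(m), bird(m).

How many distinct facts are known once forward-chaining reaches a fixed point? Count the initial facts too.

21

[1] r1 [IF valid(m) and wooden(m) THEN penguin(m)]; r3 [IF small(m) and hot(m) and closed(m) THEN blue(m)]; r4 [IF mammal(m) and active(m) and bird(m) THEN has_feathers(m)]. ⇒ new: penguin(m), blue(m), has_feathers(m).
[2] r6 [IF blue(m) and green(m) THEN metal(m)]. ⇒ new: metal(m).
[3] r9 [IF metal(m) THEN large(m)]. ⇒ new: large(m).
[4] r5 [IF large(m) and has_feathers(m) and flies(m) THEN open(m)]. ⇒ new: open(m).
[5] r2 [IF open(m) and penguin(m) THEN approved(m)]. ⇒ new: approved(m).
Closure: {active(m), approved(m), bird(m), blue(m), closed(m), flies(m), green(m), has_feathers(m), hot(m), large(m), mammal(m), metal(m), open(m), penguin(m), ready(m), red(m), signed(m), small(m), stale(m), valid(m), wooden(m)} — 21 facts.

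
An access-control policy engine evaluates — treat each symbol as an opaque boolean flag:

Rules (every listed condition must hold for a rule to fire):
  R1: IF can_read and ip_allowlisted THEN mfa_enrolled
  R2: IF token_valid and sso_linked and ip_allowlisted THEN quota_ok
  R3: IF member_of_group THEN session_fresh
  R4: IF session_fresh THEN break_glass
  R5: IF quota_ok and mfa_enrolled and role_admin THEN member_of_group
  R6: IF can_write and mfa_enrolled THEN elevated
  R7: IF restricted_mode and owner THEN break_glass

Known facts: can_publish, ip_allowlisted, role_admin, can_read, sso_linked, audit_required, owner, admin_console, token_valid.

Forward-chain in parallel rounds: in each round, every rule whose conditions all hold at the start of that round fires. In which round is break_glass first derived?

[1] R1 [IF can_read and ip_allowlisted THEN mfa_enrolled]; R2 [IF token_valid and sso_linked and ip_allowlisted THEN quota_ok]. ⇒ new: mfa_enrolled, quota_ok.
[2] R5 [IF quota_ok and mfa_enrolled and role_admin THEN member_of_group]. ⇒ new: member_of_group.
[3] R3 [IF member_of_group THEN session_fresh]. ⇒ new: session_fresh.
[4] R4 [IF session_fresh THEN break_glass]. ⇒ new: break_glass.
break_glass first appears in round 4.

4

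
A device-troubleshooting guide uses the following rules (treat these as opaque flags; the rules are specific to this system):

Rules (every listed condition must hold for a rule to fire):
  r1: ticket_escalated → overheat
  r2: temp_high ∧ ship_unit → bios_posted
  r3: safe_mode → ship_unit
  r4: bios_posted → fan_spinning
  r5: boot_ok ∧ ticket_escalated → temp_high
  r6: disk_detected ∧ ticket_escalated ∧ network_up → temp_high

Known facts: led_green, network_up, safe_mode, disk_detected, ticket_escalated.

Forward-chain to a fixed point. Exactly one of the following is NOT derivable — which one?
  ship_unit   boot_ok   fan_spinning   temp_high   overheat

boot_ok

Round 1 fires r1, r3, r6, giving overheat, ship_unit, temp_high.
Round 2 fires r2, giving bios_posted.
Round 3 fires r4, giving fan_spinning.
Derived: overheat (round 1), fan_spinning (round 3), ship_unit (round 1), temp_high (round 1). boot_ok never appears in any round.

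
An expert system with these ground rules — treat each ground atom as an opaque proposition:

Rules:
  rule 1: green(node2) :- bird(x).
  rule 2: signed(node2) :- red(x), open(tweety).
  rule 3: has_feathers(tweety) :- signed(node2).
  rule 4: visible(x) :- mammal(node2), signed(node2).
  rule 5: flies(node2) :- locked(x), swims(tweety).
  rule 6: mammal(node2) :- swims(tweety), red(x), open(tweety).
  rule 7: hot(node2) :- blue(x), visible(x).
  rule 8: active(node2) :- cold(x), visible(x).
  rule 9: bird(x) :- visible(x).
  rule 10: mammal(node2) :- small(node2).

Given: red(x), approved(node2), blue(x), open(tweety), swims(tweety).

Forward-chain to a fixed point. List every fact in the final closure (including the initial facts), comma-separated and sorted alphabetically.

approved(node2), bird(x), blue(x), green(node2), has_feathers(tweety), hot(node2), mammal(node2), open(tweety), red(x), signed(node2), swims(tweety), visible(x)

[1] rule 2 [signed(node2) :- red(x), open(tweety).]; rule 6 [mammal(node2) :- swims(tweety), red(x), open(tweety).]. ⇒ new: signed(node2), mammal(node2).
[2] rule 3 [has_feathers(tweety) :- signed(node2).]; rule 4 [visible(x) :- mammal(node2), signed(node2).]. ⇒ new: has_feathers(tweety), visible(x).
[3] rule 7 [hot(node2) :- blue(x), visible(x).]; rule 9 [bird(x) :- visible(x).]. ⇒ new: hot(node2), bird(x).
[4] rule 1 [green(node2) :- bird(x).]. ⇒ new: green(node2).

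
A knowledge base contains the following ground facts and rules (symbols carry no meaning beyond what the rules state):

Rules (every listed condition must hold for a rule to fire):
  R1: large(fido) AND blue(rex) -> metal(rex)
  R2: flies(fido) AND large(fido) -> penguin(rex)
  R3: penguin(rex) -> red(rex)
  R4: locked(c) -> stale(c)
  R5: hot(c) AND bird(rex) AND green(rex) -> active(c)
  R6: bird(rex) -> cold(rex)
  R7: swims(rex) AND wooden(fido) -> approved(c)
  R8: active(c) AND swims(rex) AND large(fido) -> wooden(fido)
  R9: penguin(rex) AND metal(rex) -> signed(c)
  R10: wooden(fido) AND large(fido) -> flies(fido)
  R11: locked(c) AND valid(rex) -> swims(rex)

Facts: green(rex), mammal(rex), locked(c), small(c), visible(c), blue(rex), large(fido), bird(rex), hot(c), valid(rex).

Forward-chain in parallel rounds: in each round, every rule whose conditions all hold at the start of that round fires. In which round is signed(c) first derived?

Round 1: R1 [large(fido) AND blue(rex) -> metal(rex)]; R4 [locked(c) -> stale(c)]; R5 [hot(c) AND bird(rex) AND green(rex) -> active(c)]; R6 [bird(rex) -> cold(rex)]; R11 [locked(c) AND valid(rex) -> swims(rex)]. Adds metal(rex), stale(c), active(c), cold(rex), swims(rex).
Round 2: R8 [active(c) AND swims(rex) AND large(fido) -> wooden(fido)]. Adds wooden(fido).
Round 3: R7 [swims(rex) AND wooden(fido) -> approved(c)]; R10 [wooden(fido) AND large(fido) -> flies(fido)]. Adds approved(c), flies(fido).
Round 4: R2 [flies(fido) AND large(fido) -> penguin(rex)]. Adds penguin(rex).
Round 5: R3 [penguin(rex) -> red(rex)]; R9 [penguin(rex) AND metal(rex) -> signed(c)]. Adds red(rex), signed(c).
signed(c) first appears in round 5.

5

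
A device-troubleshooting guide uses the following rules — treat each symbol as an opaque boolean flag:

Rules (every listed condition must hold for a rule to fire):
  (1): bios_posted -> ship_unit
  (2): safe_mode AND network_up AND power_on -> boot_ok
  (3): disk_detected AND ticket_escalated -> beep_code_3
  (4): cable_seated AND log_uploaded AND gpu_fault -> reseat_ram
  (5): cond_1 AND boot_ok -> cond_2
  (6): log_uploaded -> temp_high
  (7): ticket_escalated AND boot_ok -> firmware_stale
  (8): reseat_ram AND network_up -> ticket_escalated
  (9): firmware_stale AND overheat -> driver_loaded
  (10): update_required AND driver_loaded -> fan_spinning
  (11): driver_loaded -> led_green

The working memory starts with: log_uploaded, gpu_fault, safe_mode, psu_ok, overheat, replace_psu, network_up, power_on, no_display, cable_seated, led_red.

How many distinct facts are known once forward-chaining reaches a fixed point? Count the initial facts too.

18

[1] (2) [safe_mode AND network_up AND power_on -> boot_ok]; (4) [cable_seated AND log_uploaded AND gpu_fault -> reseat_ram]; (6) [log_uploaded -> temp_high]. ⇒ new: boot_ok, reseat_ram, temp_high.
[2] (8) [reseat_ram AND network_up -> ticket_escalated]. ⇒ new: ticket_escalated.
[3] (7) [ticket_escalated AND boot_ok -> firmware_stale]. ⇒ new: firmware_stale.
[4] (9) [firmware_stale AND overheat -> driver_loaded]. ⇒ new: driver_loaded.
[5] (11) [driver_loaded -> led_green]. ⇒ new: led_green.
Closure: {boot_ok, cable_seated, driver_loaded, firmware_stale, gpu_fault, led_green, led_red, log_uploaded, network_up, no_display, overheat, power_on, psu_ok, replace_psu, reseat_ram, safe_mode, temp_high, ticket_escalated} — 18 facts.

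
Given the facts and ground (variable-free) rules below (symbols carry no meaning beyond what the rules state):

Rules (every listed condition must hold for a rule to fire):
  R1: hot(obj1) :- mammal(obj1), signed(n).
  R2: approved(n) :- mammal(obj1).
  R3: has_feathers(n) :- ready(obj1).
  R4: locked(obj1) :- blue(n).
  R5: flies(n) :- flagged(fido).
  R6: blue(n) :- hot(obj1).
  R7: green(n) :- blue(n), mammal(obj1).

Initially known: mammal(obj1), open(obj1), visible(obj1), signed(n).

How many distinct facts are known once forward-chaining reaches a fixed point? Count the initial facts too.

9

Round 1: R1 [hot(obj1) :- mammal(obj1), signed(n).]; R2 [approved(n) :- mammal(obj1).]. New: hot(obj1), approved(n).
Round 2: R6 [blue(n) :- hot(obj1).]. New: blue(n).
Round 3: R4 [locked(obj1) :- blue(n).]; R7 [green(n) :- blue(n), mammal(obj1).]. New: locked(obj1), green(n).
Closure: {approved(n), blue(n), green(n), hot(obj1), locked(obj1), mammal(obj1), open(obj1), signed(n), visible(obj1)} — 9 facts.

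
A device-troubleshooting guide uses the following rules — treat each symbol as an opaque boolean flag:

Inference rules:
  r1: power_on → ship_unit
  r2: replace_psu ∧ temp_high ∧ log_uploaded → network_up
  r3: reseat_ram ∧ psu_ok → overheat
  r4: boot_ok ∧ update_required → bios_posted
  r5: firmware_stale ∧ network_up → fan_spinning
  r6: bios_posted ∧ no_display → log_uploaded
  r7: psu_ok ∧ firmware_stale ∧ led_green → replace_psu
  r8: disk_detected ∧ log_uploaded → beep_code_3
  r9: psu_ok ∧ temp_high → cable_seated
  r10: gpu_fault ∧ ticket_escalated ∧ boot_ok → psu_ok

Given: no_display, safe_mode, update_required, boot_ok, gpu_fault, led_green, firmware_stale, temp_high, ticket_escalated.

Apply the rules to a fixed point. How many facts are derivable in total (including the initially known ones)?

Round 1: r4 [boot_ok ∧ update_required → bios_posted]; r10 [gpu_fault ∧ ticket_escalated ∧ boot_ok → psu_ok]. New: bios_posted, psu_ok.
Round 2: r6 [bios_posted ∧ no_display → log_uploaded]; r7 [psu_ok ∧ firmware_stale ∧ led_green → replace_psu]; r9 [psu_ok ∧ temp_high → cable_seated]. New: log_uploaded, replace_psu, cable_seated.
Round 3: r2 [replace_psu ∧ temp_high ∧ log_uploaded → network_up]. New: network_up.
Round 4: r5 [firmware_stale ∧ network_up → fan_spinning]. New: fan_spinning.
Closure: {bios_posted, boot_ok, cable_seated, fan_spinning, firmware_stale, gpu_fault, led_green, log_uploaded, network_up, no_display, psu_ok, replace_psu, safe_mode, temp_high, ticket_escalated, update_required} — 16 facts.

16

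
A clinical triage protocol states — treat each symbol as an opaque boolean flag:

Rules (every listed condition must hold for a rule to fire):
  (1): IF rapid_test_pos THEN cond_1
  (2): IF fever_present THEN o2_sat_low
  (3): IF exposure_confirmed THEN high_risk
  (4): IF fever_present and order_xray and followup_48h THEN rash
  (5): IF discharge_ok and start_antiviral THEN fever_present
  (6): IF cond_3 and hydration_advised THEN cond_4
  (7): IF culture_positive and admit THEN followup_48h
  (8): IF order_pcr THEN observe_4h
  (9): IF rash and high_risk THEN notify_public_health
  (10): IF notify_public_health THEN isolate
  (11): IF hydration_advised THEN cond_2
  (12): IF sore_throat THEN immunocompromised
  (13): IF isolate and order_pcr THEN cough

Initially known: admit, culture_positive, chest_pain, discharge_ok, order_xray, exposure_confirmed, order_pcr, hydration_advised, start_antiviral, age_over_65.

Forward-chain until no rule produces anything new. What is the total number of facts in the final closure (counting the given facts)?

20

[1] (3) [IF exposure_confirmed THEN high_risk]; (5) [IF discharge_ok and start_antiviral THEN fever_present]; (7) [IF culture_positive and admit THEN followup_48h]; (8) [IF order_pcr THEN observe_4h]; (11) [IF hydration_advised THEN cond_2]. ⇒ new: high_risk, fever_present, followup_48h, observe_4h, cond_2.
[2] (2) [IF fever_present THEN o2_sat_low]; (4) [IF fever_present and order_xray and followup_48h THEN rash]. ⇒ new: o2_sat_low, rash.
[3] (9) [IF rash and high_risk THEN notify_public_health]. ⇒ new: notify_public_health.
[4] (10) [IF notify_public_health THEN isolate]. ⇒ new: isolate.
[5] (13) [IF isolate and order_pcr THEN cough]. ⇒ new: cough.
Closure: {admit, age_over_65, chest_pain, cond_2, cough, culture_positive, discharge_ok, exposure_confirmed, fever_present, followup_48h, high_risk, hydration_advised, isolate, notify_public_health, o2_sat_low, observe_4h, order_pcr, order_xray, rash, start_antiviral} — 20 facts.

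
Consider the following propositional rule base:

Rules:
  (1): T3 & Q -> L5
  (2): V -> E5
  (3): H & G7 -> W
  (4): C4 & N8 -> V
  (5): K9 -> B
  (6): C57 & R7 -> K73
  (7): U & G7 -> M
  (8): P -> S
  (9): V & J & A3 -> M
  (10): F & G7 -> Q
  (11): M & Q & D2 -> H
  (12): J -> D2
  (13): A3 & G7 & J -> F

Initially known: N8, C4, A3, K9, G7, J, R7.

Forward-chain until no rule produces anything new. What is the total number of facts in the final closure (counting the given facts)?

Round 1 fires (4), (5), (12), (13), giving V, B, D2, F.
Round 2 fires (2), (9), (10), giving E5, M, Q.
Round 3 fires (11), giving H.
Round 4 fires (3), giving W.
Closure: {A3, B, C4, D2, E5, F, G7, H, J, K9, M, N8, Q, R7, V, W} — 16 facts.

16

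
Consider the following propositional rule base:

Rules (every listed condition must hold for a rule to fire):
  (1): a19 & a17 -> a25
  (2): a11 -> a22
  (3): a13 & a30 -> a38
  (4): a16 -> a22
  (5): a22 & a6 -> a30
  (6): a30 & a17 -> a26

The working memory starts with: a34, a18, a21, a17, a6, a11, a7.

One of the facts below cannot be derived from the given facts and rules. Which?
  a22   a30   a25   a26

Round 1 — (2), derive a22.
Round 2 — (5), derive a30.
Round 3 — (6), derive a26.
Derived: a26 (round 3), a30 (round 2), a22 (round 1). a25 never appears in any round.

a25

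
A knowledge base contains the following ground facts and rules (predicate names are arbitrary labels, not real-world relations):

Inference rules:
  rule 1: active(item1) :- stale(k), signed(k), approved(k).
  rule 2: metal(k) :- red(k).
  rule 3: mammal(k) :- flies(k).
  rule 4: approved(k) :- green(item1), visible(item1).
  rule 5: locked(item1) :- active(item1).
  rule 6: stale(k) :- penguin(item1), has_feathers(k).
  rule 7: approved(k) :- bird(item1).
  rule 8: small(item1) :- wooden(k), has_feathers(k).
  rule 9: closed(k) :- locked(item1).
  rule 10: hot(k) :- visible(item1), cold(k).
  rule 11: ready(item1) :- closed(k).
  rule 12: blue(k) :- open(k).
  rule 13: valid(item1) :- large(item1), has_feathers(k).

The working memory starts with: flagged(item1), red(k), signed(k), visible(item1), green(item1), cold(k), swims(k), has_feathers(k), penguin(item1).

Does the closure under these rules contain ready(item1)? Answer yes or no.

yes

Round 1 — rule 2, rule 4, rule 6, rule 10, derive metal(k), approved(k), stale(k), hot(k).
Round 2 — rule 1, derive active(item1).
Round 3 — rule 5, derive locked(item1).
Round 4 — rule 9, derive closed(k).
Round 5 — rule 11, derive ready(item1).
ready(item1) appears in round 5, so it is derivable.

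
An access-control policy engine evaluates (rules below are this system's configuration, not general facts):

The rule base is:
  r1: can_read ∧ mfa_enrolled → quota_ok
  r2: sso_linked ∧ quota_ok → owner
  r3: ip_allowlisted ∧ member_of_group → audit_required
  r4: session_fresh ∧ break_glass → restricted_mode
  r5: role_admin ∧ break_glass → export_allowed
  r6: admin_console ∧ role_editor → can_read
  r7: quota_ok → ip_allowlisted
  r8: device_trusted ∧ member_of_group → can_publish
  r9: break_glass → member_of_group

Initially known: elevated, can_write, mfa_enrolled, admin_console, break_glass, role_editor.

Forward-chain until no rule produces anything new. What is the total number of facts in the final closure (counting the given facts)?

11

Round 1: r6 [admin_console ∧ role_editor → can_read]; r9 [break_glass → member_of_group]. Adds can_read, member_of_group.
Round 2: r1 [can_read ∧ mfa_enrolled → quota_ok]. Adds quota_ok.
Round 3: r7 [quota_ok → ip_allowlisted]. Adds ip_allowlisted.
Round 4: r3 [ip_allowlisted ∧ member_of_group → audit_required]. Adds audit_required.
Closure: {admin_console, audit_required, break_glass, can_read, can_write, elevated, ip_allowlisted, member_of_group, mfa_enrolled, quota_ok, role_editor} — 11 facts.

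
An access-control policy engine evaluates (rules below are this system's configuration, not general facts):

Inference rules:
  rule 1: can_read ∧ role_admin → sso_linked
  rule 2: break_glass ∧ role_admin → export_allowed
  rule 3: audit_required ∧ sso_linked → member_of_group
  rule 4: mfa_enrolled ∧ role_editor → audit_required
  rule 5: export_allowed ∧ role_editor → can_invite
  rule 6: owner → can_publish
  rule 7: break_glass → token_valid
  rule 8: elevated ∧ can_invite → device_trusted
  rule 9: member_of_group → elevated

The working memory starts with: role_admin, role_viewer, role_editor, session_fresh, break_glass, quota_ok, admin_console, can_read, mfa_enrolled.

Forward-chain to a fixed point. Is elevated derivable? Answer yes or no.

yes

Round 1: rule 1 [can_read ∧ role_admin → sso_linked]; rule 2 [break_glass ∧ role_admin → export_allowed]; rule 4 [mfa_enrolled ∧ role_editor → audit_required]; rule 7 [break_glass → token_valid]. Adds sso_linked, export_allowed, audit_required, token_valid.
Round 2: rule 3 [audit_required ∧ sso_linked → member_of_group]; rule 5 [export_allowed ∧ role_editor → can_invite]. Adds member_of_group, can_invite.
Round 3: rule 9 [member_of_group → elevated]. Adds elevated.
Round 4: rule 8 [elevated ∧ can_invite → device_trusted]. Adds device_trusted.
elevated appears in round 3, so it is derivable.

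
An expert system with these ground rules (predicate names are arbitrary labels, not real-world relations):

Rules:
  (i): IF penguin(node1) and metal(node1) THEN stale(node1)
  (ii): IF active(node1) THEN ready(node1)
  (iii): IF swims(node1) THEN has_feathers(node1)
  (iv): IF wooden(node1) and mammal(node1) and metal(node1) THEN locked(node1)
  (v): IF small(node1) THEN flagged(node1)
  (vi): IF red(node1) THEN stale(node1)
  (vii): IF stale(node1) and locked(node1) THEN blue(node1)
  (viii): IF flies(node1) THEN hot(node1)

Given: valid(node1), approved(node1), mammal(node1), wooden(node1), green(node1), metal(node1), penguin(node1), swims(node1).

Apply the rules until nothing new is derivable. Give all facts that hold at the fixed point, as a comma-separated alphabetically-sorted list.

approved(node1), blue(node1), green(node1), has_feathers(node1), locked(node1), mammal(node1), metal(node1), penguin(node1), stale(node1), swims(node1), valid(node1), wooden(node1)

Round 1 fires (i), (iii), (iv), giving stale(node1), has_feathers(node1), locked(node1).
Round 2 fires (vii), giving blue(node1).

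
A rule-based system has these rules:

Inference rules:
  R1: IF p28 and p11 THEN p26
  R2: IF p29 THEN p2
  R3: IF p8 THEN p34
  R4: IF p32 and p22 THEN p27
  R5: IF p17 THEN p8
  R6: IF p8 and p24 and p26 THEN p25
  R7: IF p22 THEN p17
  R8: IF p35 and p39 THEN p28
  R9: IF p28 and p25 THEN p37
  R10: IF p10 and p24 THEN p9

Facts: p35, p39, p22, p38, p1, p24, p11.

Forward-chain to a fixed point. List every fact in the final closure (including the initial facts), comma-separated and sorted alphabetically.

p1, p11, p17, p22, p24, p25, p26, p28, p34, p35, p37, p38, p39, p8

Round 1 fires R7, R8, giving p17, p28.
Round 2 fires R1, R5, giving p26, p8.
Round 3 fires R3, R6, giving p34, p25.
Round 4 fires R9, giving p37.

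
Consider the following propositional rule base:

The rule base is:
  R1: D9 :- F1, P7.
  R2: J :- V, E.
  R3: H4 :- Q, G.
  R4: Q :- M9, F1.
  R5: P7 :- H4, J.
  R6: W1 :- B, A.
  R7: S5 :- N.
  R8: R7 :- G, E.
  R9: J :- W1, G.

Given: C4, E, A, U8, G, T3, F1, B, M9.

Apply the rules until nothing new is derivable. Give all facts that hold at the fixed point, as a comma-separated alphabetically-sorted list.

A, B, C4, D9, E, F1, G, H4, J, M9, P7, Q, R7, T3, U8, W1

Round 1 — R4, R6, R8, derive Q, W1, R7.
Round 2 — R3, R9, derive H4, J.
Round 3 — R5, derive P7.
Round 4 — R1, derive D9.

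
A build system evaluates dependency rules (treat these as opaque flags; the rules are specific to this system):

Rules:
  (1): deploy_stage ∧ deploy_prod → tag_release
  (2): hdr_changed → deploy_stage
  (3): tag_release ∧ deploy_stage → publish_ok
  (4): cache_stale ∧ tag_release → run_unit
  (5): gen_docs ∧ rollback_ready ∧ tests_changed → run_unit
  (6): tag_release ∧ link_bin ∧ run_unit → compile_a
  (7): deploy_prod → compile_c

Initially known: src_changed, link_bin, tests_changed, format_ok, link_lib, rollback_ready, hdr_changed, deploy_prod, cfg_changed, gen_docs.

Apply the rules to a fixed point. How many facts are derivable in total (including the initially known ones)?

[1] (2) [hdr_changed → deploy_stage]; (5) [gen_docs ∧ rollback_ready ∧ tests_changed → run_unit]; (7) [deploy_prod → compile_c]. ⇒ new: deploy_stage, run_unit, compile_c.
[2] (1) [deploy_stage ∧ deploy_prod → tag_release]. ⇒ new: tag_release.
[3] (3) [tag_release ∧ deploy_stage → publish_ok]; (6) [tag_release ∧ link_bin ∧ run_unit → compile_a]. ⇒ new: publish_ok, compile_a.
Closure: {cfg_changed, compile_a, compile_c, deploy_prod, deploy_stage, format_ok, gen_docs, hdr_changed, link_bin, link_lib, publish_ok, rollback_ready, run_unit, src_changed, tag_release, tests_changed} — 16 facts.

16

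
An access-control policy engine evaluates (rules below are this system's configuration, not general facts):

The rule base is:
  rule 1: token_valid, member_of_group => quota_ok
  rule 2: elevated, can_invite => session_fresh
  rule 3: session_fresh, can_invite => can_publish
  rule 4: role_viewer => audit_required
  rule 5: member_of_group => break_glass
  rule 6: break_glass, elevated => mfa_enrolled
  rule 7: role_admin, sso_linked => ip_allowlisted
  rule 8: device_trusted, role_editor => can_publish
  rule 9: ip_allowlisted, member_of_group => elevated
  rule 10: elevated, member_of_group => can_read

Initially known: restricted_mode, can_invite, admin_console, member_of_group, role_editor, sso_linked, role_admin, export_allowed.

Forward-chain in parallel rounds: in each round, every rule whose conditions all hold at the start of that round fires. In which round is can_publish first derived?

4

Round 1 fires rule 5, rule 7, giving break_glass, ip_allowlisted.
Round 2 fires rule 9, giving elevated.
Round 3 fires rule 2, rule 6, rule 10, giving session_fresh, mfa_enrolled, can_read.
Round 4 fires rule 3, giving can_publish.
can_publish first appears in round 4.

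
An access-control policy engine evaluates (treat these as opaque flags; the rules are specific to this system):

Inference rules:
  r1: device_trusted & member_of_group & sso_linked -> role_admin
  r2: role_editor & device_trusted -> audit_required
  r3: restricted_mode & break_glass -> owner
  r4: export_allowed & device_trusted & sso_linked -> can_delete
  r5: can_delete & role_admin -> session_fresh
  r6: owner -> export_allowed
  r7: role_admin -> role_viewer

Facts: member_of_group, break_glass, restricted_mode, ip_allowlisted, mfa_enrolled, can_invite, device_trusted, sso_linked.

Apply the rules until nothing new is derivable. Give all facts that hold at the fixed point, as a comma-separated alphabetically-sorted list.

break_glass, can_delete, can_invite, device_trusted, export_allowed, ip_allowlisted, member_of_group, mfa_enrolled, owner, restricted_mode, role_admin, role_viewer, session_fresh, sso_linked

Round 1 — r1, r3, derive role_admin, owner.
Round 2 — r6, r7, derive export_allowed, role_viewer.
Round 3 — r4, derive can_delete.
Round 4 — r5, derive session_fresh.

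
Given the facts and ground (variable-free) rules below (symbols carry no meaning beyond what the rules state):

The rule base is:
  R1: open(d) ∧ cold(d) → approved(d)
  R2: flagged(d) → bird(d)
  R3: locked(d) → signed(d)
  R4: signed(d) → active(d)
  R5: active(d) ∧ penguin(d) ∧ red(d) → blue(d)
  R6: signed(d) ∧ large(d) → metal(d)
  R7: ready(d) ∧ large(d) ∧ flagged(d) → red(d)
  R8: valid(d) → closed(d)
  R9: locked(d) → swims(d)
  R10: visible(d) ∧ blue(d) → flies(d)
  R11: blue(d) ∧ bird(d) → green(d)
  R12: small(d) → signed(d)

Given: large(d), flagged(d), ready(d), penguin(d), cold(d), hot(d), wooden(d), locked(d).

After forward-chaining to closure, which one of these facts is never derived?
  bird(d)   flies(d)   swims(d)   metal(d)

Round 1: R2 [flagged(d) → bird(d)]; R3 [locked(d) → signed(d)]; R7 [ready(d) ∧ large(d) ∧ flagged(d) → red(d)]; R9 [locked(d) → swims(d)]. Adds bird(d), signed(d), red(d), swims(d).
Round 2: R4 [signed(d) → active(d)]; R6 [signed(d) ∧ large(d) → metal(d)]. Adds active(d), metal(d).
Round 3: R5 [active(d) ∧ penguin(d) ∧ red(d) → blue(d)]. Adds blue(d).
Round 4: R11 [blue(d) ∧ bird(d) → green(d)]. Adds green(d).
Derived: bird(d) (round 1), swims(d) (round 1), metal(d) (round 2). flies(d) never appears in any round.

flies(d)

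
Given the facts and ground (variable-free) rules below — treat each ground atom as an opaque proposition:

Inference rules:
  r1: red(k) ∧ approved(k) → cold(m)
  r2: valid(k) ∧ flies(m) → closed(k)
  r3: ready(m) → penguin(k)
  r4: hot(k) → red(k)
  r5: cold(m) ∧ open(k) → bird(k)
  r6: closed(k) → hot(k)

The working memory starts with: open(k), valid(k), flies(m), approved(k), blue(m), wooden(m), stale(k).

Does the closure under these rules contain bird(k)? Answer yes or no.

Round 1 — r2, derive closed(k).
Round 2 — r6, derive hot(k).
Round 3 — r4, derive red(k).
Round 4 — r1, derive cold(m).
Round 5 — r5, derive bird(k).
bird(k) appears in round 5, so it is derivable.

yes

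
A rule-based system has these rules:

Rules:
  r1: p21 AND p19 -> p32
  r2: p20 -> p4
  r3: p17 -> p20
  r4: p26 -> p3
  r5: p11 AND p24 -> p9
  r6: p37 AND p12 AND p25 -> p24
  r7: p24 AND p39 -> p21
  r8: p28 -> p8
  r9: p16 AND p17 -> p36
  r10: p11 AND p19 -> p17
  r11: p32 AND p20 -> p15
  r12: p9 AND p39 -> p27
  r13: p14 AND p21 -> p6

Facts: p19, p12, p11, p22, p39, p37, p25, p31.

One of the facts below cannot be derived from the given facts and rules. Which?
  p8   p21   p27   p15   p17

p8

Round 1: r6 [p37 AND p12 AND p25 -> p24]; r10 [p11 AND p19 -> p17]. Adds p24, p17.
Round 2: r3 [p17 -> p20]; r5 [p11 AND p24 -> p9]; r7 [p24 AND p39 -> p21]. Adds p20, p9, p21.
Round 3: r1 [p21 AND p19 -> p32]; r2 [p20 -> p4]; r12 [p9 AND p39 -> p27]. Adds p32, p4, p27.
Round 4: r11 [p32 AND p20 -> p15]. Adds p15.
Derived: p21 (round 2), p27 (round 3), p17 (round 1), p15 (round 4). p8 never appears in any round.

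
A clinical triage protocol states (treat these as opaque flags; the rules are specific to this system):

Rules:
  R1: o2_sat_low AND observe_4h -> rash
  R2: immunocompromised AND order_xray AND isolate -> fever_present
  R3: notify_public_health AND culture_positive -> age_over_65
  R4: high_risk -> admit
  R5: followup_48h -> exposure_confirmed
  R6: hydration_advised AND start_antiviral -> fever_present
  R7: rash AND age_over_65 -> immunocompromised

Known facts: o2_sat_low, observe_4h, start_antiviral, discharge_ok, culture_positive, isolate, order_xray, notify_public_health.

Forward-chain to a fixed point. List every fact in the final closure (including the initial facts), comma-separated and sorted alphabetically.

Round 1: R1 [o2_sat_low AND observe_4h -> rash]; R3 [notify_public_health AND culture_positive -> age_over_65]. Adds rash, age_over_65.
Round 2: R7 [rash AND age_over_65 -> immunocompromised]. Adds immunocompromised.
Round 3: R2 [immunocompromised AND order_xray AND isolate -> fever_present]. Adds fever_present.

age_over_65, culture_positive, discharge_ok, fever_present, immunocompromised, isolate, notify_public_health, o2_sat_low, observe_4h, order_xray, rash, start_antiviral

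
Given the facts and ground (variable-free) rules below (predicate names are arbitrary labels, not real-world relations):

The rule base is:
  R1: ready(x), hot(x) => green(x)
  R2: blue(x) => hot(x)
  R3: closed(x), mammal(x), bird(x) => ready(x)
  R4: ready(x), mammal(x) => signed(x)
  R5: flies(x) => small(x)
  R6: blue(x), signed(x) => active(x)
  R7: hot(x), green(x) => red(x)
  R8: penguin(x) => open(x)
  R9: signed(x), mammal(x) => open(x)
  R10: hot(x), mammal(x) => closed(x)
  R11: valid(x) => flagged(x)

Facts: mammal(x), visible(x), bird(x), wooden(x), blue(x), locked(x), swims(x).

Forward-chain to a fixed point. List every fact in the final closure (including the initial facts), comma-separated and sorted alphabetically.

[1] R2 [blue(x) => hot(x)]. ⇒ new: hot(x).
[2] R10 [hot(x), mammal(x) => closed(x)]. ⇒ new: closed(x).
[3] R3 [closed(x), mammal(x), bird(x) => ready(x)]. ⇒ new: ready(x).
[4] R1 [ready(x), hot(x) => green(x)]; R4 [ready(x), mammal(x) => signed(x)]. ⇒ new: green(x), signed(x).
[5] R6 [blue(x), signed(x) => active(x)]; R7 [hot(x), green(x) => red(x)]; R9 [signed(x), mammal(x) => open(x)]. ⇒ new: active(x), red(x), open(x).

active(x), bird(x), blue(x), closed(x), green(x), hot(x), locked(x), mammal(x), open(x), ready(x), red(x), signed(x), swims(x), visible(x), wooden(x)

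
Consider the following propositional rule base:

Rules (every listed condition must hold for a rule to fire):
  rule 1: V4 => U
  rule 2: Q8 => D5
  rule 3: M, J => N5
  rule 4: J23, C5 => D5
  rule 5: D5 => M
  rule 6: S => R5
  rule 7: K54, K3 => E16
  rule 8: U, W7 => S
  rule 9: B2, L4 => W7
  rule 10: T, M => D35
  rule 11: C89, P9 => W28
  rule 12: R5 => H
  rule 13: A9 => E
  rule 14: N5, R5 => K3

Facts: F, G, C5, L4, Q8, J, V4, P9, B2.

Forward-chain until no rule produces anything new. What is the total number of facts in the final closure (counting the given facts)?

Round 1 — rule 1, rule 2, rule 9, derive U, D5, W7.
Round 2 — rule 5, rule 8, derive M, S.
Round 3 — rule 3, rule 6, derive N5, R5.
Round 4 — rule 12, rule 14, derive H, K3.
Closure: {B2, C5, D5, F, G, H, J, K3, L4, M, N5, P9, Q8, R5, S, U, V4, W7} — 18 facts.

18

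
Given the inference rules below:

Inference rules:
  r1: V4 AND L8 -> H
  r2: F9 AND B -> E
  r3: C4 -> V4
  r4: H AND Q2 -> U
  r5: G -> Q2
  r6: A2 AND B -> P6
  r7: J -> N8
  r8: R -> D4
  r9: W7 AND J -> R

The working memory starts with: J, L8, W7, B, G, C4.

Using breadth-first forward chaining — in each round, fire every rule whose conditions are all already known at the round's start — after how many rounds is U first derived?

Round 1: r3 [C4 -> V4]; r5 [G -> Q2]; r7 [J -> N8]; r9 [W7 AND J -> R]. New: V4, Q2, N8, R.
Round 2: r1 [V4 AND L8 -> H]; r8 [R -> D4]. New: H, D4.
Round 3: r4 [H AND Q2 -> U]. New: U.
U first appears in round 3.

3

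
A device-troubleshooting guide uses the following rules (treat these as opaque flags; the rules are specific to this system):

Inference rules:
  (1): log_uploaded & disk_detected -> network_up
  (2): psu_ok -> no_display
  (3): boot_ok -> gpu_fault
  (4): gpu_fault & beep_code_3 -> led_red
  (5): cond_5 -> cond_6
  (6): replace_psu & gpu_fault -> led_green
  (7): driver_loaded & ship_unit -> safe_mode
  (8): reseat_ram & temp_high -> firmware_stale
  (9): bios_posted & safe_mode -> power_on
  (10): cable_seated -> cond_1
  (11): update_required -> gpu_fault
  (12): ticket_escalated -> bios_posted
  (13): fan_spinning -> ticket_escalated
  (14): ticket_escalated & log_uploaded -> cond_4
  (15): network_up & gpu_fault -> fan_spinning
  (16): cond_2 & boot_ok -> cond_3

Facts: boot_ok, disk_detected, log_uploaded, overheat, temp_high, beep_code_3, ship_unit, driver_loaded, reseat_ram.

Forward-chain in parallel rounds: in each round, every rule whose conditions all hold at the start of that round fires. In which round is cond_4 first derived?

Round 1 fires (1), (3), (7), (8), giving network_up, gpu_fault, safe_mode, firmware_stale.
Round 2 fires (4), (15), giving led_red, fan_spinning.
Round 3 fires (13), giving ticket_escalated.
Round 4 fires (12), (14), giving bios_posted, cond_4.
cond_4 first appears in round 4.

4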